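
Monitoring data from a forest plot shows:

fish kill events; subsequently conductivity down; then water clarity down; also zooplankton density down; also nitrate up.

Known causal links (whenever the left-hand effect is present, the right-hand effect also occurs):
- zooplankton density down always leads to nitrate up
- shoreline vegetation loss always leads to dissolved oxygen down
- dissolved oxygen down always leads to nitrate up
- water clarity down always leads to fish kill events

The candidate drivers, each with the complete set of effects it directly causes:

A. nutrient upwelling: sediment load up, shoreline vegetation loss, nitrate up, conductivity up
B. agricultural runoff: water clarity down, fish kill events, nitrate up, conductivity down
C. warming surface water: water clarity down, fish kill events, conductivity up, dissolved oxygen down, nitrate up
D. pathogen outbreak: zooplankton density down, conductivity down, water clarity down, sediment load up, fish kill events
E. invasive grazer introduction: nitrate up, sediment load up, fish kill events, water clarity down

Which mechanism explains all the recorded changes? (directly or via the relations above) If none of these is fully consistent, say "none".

D

Testing each hypothesis:
(A) nutrient upwelling — fish kill events -; conductivity down -; water clarity down -; zooplankton density down -; nitrate up +
(B) agricultural runoff — does not account for zooplankton density down
(C) warming surface water — fish kill events +; conductivity down -; water clarity down +; zooplankton density down -; nitrate up +
(D) pathogen outbreak — fish kill events +; conductivity down +; water clarity down +; zooplankton density down +; nitrate up + (by zooplankton density down → nitrate up)
(E) invasive grazer introduction — fish kill events +; conductivity down -; water clarity down +; zooplankton density down -; nitrate up +
Only (D) is consistent with every observation.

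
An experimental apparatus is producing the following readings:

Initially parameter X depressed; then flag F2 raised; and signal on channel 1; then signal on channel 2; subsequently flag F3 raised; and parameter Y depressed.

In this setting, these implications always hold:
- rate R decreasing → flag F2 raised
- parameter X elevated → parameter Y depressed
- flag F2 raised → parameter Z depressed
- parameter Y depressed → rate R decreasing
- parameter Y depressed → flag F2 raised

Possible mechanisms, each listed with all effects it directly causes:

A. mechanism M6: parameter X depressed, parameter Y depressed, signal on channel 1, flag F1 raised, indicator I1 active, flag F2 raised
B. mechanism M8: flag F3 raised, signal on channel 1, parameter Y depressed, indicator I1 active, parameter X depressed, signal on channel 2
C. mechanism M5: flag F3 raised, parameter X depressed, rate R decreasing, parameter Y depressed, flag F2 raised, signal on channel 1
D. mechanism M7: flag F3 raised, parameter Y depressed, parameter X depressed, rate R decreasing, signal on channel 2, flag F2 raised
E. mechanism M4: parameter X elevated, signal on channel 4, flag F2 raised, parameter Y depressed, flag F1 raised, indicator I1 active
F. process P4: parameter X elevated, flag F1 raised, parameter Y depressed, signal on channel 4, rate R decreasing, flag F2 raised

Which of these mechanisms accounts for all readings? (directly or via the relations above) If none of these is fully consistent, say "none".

B

Testing each hypothesis:
(A) mechanism M6 — does not account for signal on channel 2, flag F3 raised
(B) mechanism M8 — parameter X depressed yes; flag F2 raised yes (via parameter Y depressed → flag F2 raised); signal on channel 1 yes; signal on channel 2 yes; flag F3 raised yes; parameter Y depressed yes
(C) mechanism M5 — does not account for signal on channel 2
(D) mechanism M7 — parameter X depressed yes; flag F2 raised yes; signal on channel 1 NO; signal on channel 2 yes; flag F3 raised yes; parameter Y depressed yes
(E) mechanism M4 — fails on parameter X depressed, signal on channel 1, signal on channel 2, flag F3 raised (predicts parameter X elevated, not parameter X depressed)
(F) process P4 — fails on parameter X depressed, signal on channel 1, signal on channel 2, flag F3 raised (predicts parameter X elevated, not parameter X depressed)
(B) is the only candidate with no mismatches.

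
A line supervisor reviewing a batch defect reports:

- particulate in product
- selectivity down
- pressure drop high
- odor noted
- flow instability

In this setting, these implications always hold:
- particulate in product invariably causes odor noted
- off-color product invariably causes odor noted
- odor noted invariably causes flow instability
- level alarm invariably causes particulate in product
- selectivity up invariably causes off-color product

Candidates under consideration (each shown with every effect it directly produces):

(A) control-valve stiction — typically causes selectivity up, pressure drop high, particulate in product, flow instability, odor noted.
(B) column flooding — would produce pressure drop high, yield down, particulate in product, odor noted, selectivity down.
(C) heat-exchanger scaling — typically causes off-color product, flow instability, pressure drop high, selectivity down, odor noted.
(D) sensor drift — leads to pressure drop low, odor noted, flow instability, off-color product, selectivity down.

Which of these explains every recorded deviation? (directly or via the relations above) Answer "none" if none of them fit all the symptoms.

B

Testing each hypothesis:
(A) control-valve stiction — particulate in product +; selectivity down -; pressure drop high +; odor noted +; flow instability +
(B) column flooding — particulate in product +; selectivity down +; pressure drop high +; odor noted +; flow instability + (through odor noted → flow instability)
(C) heat-exchanger scaling — particulate in product -; selectivity down +; pressure drop high +; odor noted +; flow instability +
(D) sensor drift — particulate in product -; selectivity down +; pressure drop high -; odor noted +; flow instability +
(B) alone accounts for all the evidence.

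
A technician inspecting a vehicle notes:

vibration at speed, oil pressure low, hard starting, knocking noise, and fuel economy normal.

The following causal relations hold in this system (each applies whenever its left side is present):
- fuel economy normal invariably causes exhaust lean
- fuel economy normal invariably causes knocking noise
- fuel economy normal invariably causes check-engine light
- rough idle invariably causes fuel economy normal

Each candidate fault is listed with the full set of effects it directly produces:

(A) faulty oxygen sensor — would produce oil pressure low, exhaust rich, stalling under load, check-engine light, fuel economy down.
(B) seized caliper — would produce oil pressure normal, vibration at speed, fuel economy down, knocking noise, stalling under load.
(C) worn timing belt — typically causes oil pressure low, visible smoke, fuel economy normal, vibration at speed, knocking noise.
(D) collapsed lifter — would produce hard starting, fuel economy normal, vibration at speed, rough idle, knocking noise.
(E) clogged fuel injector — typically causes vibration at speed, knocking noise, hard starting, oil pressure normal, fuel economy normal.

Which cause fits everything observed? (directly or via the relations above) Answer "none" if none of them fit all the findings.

none

For each candidate, compare predicted effects to what was observed:
(A) faulty oxygen sensor — fails on vibration at speed, hard starting, knocking noise, fuel economy normal (predicts fuel economy down, not fuel economy normal)
(B) seized caliper — vibration at speed ✓; oil pressure low ✗; hard starting ✗; knocking noise ✓; fuel economy normal ✗
(C) worn timing belt — does not account for hard starting
(D) collapsed lifter — vibration at speed ✓; oil pressure low ✗; hard starting ✓; knocking noise ✓; fuel economy normal ✓
(E) clogged fuel injector — fails on oil pressure low (predicts oil pressure normal, not oil pressure low)
Every candidate fails on at least one observation.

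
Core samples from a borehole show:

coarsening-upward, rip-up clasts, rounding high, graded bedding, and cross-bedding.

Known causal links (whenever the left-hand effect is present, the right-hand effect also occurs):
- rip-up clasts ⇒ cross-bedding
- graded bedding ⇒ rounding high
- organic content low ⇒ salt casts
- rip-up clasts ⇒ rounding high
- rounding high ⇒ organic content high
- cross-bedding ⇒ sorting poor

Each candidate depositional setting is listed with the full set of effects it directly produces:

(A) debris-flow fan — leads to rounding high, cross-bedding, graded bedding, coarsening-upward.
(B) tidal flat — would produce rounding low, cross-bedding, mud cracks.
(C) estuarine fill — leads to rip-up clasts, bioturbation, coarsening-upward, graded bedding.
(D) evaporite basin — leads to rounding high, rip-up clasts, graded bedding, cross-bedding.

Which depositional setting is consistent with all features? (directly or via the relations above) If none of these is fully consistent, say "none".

For each candidate, compare predicted effects to what was observed:
(A) debris-flow fan — coarsening-upward ✓; rip-up clasts ✗; rounding high ✓; graded bedding ✓; cross-bedding ✓
(B) tidal flat — fails on coarsening-upward, rip-up clasts, rounding high, graded bedding (predicts rounding low, not rounding high)
(C) estuarine fill — accounts for every observation (rounding high through rip-up clasts → rounding high)
(D) evaporite basin — does not account for coarsening-upward
(C) alone accounts for all the evidence.

C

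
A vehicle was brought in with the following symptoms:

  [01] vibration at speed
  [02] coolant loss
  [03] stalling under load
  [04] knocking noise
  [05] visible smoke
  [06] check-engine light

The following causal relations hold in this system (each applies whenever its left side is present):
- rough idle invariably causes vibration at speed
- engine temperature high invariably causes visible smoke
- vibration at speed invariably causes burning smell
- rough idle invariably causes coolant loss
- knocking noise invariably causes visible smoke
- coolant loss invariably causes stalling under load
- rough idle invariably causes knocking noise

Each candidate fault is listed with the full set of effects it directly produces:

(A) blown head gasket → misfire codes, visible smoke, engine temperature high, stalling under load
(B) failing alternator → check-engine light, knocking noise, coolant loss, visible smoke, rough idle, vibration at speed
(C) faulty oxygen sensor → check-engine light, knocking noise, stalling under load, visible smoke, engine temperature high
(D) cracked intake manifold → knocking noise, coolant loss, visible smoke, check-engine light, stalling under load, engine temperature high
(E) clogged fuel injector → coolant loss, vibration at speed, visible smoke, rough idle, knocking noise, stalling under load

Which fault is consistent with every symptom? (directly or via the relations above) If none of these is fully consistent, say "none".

B

For each candidate, compare predicted effects to what was observed:
(A) blown head gasket — vibration at speed miss; coolant loss miss; stalling under load match; knocking noise miss; visible smoke match; check-engine light miss
(B) failing alternator — vibration at speed match; coolant loss match; stalling under load match (by coolant loss → stalling under load); knocking noise match; visible smoke match; check-engine light match
(C) faulty oxygen sensor — vibration at speed miss; coolant loss miss; stalling under load match; knocking noise match; visible smoke match; check-engine light match
(D) cracked intake manifold — does not account for vibration at speed
(E) clogged fuel injector — does not account for check-engine light
Only (B) is consistent with every observation.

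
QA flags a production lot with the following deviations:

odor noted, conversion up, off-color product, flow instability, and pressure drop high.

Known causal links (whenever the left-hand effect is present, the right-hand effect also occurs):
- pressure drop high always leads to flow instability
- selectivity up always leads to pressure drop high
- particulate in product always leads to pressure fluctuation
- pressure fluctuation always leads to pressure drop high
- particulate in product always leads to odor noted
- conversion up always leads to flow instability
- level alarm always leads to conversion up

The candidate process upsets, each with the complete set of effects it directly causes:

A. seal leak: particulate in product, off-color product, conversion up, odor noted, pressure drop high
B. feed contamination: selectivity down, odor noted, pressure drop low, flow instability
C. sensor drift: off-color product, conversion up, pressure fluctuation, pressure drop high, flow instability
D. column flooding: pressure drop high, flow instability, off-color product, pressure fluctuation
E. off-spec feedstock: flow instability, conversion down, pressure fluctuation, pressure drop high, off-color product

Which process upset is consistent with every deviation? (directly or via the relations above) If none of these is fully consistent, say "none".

Per-candidate check:
(A) seal leak — odor noted +; conversion up +; off-color product +; flow instability + (by conversion up → flow instability); pressure drop high +
(B) feed contamination — odor noted +; conversion up -; off-color product -; flow instability +; pressure drop high -
(C) sensor drift — does not account for odor noted
(D) column flooding — does not account for odor noted, conversion up
(E) off-spec feedstock — fails on odor noted, conversion up (predicts conversion down, not conversion up)
Only (A) is consistent with every observation.

A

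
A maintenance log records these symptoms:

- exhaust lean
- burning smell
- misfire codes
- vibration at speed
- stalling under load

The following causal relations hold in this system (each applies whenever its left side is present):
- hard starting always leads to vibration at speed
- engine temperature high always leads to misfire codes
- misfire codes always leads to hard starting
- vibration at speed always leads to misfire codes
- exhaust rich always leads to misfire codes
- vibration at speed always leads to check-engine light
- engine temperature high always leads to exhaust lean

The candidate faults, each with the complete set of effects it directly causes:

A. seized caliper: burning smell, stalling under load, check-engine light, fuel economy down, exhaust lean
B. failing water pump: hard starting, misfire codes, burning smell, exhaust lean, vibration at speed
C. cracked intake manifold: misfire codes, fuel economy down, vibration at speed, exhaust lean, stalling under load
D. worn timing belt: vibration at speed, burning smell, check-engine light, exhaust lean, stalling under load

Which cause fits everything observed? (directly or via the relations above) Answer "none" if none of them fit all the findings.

D

Per-candidate check:
(A) seized caliper — does not account for misfire codes, vibration at speed
(B) failing water pump — exhaust lean match; burning smell match; misfire codes match; vibration at speed match; stalling under load miss
(C) cracked intake manifold — does not account for burning smell
(D) worn timing belt — accounts for every observation (misfire codes via vibration at speed → misfire codes)
(D) is the only candidate with no mismatches.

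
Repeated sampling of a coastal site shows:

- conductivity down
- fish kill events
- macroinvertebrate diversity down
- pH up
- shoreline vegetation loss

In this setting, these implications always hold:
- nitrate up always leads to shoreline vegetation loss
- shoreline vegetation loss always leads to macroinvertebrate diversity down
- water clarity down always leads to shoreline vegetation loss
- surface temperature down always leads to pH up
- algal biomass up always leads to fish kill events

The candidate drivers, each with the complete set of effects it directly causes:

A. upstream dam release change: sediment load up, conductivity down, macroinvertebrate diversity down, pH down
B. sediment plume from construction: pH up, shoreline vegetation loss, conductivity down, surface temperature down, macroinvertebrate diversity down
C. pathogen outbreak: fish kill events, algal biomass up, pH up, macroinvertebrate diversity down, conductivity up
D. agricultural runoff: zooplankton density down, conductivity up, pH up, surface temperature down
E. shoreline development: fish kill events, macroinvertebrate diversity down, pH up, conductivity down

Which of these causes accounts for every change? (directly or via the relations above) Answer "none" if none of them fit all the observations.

For each candidate, compare predicted effects to what was observed:
(A) upstream dam release change — fails on fish kill events, pH up, shoreline vegetation loss (predicts pH down, not pH up)
(B) sediment plume from construction — conductivity down yes; fish kill events NO; macroinvertebrate diversity down yes; pH up yes; shoreline vegetation loss yes
(C) pathogen outbreak — conductivity down NO; fish kill events yes; macroinvertebrate diversity down yes; pH up yes; shoreline vegetation loss NO
(D) agricultural runoff — fails on conductivity down, fish kill events, macroinvertebrate diversity down, shoreline vegetation loss (predicts conductivity up, not conductivity down)
(E) shoreline development — does not account for shoreline vegetation loss
No candidate is consistent with all observations.

none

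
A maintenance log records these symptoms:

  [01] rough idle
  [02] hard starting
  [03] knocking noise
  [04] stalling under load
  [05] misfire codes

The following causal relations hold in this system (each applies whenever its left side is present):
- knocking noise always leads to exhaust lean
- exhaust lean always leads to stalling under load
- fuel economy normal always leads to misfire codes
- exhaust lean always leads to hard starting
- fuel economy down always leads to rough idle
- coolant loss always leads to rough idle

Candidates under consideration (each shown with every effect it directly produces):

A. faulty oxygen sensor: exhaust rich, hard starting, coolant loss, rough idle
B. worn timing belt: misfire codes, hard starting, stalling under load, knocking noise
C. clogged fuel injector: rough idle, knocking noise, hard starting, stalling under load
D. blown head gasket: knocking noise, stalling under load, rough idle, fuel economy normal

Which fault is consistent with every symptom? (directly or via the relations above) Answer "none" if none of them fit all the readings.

D

Per-candidate check:
(A) faulty oxygen sensor — rough idle yes; hard starting yes; knocking noise NO; stalling under load NO; misfire codes NO
(B) worn timing belt — rough idle NO; hard starting yes; knocking noise yes; stalling under load yes; misfire codes yes
(C) clogged fuel injector — rough idle yes; hard starting yes; knocking noise yes; stalling under load yes; misfire codes NO
(D) blown head gasket — rough idle yes; hard starting yes (through knocking noise → exhaust lean → hard starting); knocking noise yes; stalling under load yes; misfire codes yes (through fuel economy normal → misfire codes)
(D) alone accounts for all the evidence.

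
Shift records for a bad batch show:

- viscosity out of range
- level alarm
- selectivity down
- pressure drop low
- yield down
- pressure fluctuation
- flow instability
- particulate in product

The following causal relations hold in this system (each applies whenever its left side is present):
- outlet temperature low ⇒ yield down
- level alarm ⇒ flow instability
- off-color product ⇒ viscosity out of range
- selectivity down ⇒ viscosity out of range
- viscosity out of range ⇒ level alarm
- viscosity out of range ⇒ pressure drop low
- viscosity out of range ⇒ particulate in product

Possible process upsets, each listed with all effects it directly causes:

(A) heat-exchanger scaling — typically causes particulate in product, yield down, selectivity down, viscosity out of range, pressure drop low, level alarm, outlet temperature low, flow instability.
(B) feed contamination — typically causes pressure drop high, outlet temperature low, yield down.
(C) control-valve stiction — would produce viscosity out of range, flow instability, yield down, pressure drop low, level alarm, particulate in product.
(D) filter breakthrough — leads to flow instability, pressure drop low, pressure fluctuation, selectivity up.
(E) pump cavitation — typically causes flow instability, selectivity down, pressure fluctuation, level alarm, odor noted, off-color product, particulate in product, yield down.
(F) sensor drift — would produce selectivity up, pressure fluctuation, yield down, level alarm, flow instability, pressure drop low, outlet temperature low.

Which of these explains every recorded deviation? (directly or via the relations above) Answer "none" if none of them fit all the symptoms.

Per-candidate check:
(A) heat-exchanger scaling — viscosity out of range +; level alarm +; selectivity down +; pressure drop low +; yield down +; pressure fluctuation -; flow instability +; particulate in product +
(B) feed contamination — fails on viscosity out of range, level alarm, selectivity down, pressure drop low, pressure fluctuation, flow instability, particulate in product (predicts pressure drop high, not pressure drop low)
(C) control-valve stiction — viscosity out of range +; level alarm +; selectivity down -; pressure drop low +; yield down +; pressure fluctuation -; flow instability +; particulate in product +
(D) filter breakthrough — fails on viscosity out of range, level alarm, selectivity down, yield down, particulate in product (predicts selectivity up, not selectivity down)
(E) pump cavitation — viscosity out of range + (via selectivity down → viscosity out of range); level alarm +; selectivity down +; pressure drop low + (via selectivity down → viscosity out of range → pressure drop low); yield down +; pressure fluctuation +; flow instability +; particulate in product +
(F) sensor drift — viscosity out of range -; level alarm +; selectivity down -; pressure drop low +; yield down +; pressure fluctuation +; flow instability +; particulate in product -
(E) is the only candidate with no mismatches.

E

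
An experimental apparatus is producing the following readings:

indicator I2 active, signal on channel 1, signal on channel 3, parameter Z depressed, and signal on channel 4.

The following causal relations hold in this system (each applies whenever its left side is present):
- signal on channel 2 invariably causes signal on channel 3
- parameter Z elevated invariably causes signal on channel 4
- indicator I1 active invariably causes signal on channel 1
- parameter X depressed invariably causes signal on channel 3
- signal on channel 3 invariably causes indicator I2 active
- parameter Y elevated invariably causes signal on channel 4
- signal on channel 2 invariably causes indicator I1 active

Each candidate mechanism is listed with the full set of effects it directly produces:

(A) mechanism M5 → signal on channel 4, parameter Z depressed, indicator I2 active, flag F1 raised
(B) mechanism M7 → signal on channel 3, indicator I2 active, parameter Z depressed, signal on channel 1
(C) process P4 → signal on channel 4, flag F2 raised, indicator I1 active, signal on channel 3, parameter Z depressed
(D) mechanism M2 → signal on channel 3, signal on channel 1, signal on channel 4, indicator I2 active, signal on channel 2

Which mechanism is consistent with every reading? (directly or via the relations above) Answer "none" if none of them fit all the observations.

C

Checking each candidate against the observations:
(A) mechanism M5 — indicator I2 active +; signal on channel 1 -; signal on channel 3 -; parameter Z depressed +; signal on channel 4 +
(B) mechanism M7 — indicator I2 active +; signal on channel 1 +; signal on channel 3 +; parameter Z depressed +; signal on channel 4 -
(C) process P4 — indicator I2 active + (by signal on channel 3 → indicator I2 active); signal on channel 1 + (by indicator I1 active → signal on channel 1); signal on channel 3 +; parameter Z depressed +; signal on channel 4 +
(D) mechanism M2 — indicator I2 active +; signal on channel 1 +; signal on channel 3 +; parameter Z depressed -; signal on channel 4 +
(C) is the only candidate with no mismatches.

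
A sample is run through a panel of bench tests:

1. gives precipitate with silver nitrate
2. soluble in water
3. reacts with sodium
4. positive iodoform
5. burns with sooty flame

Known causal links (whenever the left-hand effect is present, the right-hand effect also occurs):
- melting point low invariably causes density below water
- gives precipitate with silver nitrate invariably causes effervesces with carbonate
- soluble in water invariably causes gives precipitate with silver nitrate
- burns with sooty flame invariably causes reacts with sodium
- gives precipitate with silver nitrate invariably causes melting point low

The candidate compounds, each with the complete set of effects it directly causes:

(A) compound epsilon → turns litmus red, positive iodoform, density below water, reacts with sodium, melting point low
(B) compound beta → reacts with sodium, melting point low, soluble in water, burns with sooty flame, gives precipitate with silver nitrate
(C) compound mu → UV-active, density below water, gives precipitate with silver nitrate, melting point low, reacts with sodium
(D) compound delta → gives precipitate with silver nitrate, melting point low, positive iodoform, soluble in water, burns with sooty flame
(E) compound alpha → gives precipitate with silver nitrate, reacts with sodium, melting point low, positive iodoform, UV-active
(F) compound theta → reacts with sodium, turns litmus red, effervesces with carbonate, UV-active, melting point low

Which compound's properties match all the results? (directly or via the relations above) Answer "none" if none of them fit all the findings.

Testing each hypothesis:
(A) compound epsilon — gives precipitate with silver nitrate miss; soluble in water miss; reacts with sodium match; positive iodoform match; burns with sooty flame miss
(B) compound beta — does not account for positive iodoform
(C) compound mu — does not account for soluble in water, positive iodoform, burns with sooty flame
(D) compound delta — gives precipitate with silver nitrate match; soluble in water match; reacts with sodium match (by burns with sooty flame → reacts with sodium); positive iodoform match; burns with sooty flame match
(E) compound alpha — does not account for soluble in water, burns with sooty flame
(F) compound theta — gives precipitate with silver nitrate miss; soluble in water miss; reacts with sodium match; positive iodoform miss; burns with sooty flame miss
Only (D) is consistent with every observation.

D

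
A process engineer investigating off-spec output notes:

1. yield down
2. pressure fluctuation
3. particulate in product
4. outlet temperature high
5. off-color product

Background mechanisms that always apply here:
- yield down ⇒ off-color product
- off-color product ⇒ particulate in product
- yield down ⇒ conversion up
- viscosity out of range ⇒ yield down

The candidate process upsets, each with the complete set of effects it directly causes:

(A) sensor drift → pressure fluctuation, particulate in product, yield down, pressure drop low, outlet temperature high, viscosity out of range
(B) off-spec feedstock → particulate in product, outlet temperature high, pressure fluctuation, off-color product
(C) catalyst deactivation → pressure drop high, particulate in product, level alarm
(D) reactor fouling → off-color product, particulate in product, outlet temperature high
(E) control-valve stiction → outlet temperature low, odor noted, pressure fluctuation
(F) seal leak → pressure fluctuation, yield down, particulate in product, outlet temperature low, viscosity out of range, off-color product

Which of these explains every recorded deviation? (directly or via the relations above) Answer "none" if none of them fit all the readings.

Testing each hypothesis:
(A) sensor drift — yield down match; pressure fluctuation match; particulate in product match; outlet temperature high match; off-color product match (via yield down → off-color product)
(B) off-spec feedstock — yield down miss; pressure fluctuation match; particulate in product match; outlet temperature high match; off-color product match
(C) catalyst deactivation — yield down miss; pressure fluctuation miss; particulate in product match; outlet temperature high miss; off-color product miss
(D) reactor fouling — does not account for yield down, pressure fluctuation
(E) control-valve stiction — yield down miss; pressure fluctuation match; particulate in product miss; outlet temperature high miss; off-color product miss
(F) seal leak — yield down match; pressure fluctuation match; particulate in product match; outlet temperature high miss; off-color product match
(A) is the only candidate with no mismatches.

A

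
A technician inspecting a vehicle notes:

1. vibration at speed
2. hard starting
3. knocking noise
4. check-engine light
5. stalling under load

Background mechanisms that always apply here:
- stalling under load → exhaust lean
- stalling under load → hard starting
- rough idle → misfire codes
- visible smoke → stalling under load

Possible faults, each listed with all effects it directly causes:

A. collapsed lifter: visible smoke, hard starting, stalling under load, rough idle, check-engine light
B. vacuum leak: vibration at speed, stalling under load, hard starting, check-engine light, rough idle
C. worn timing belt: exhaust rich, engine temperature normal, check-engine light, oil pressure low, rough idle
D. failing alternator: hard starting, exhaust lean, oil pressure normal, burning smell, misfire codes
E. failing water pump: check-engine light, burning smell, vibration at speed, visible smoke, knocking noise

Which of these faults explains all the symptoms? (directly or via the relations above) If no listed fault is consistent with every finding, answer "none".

E

Checking each candidate against the observations:
(A) collapsed lifter — does not account for vibration at speed, knocking noise
(B) vacuum leak — does not account for knocking noise
(C) worn timing belt — does not account for vibration at speed, hard starting, knocking noise, stalling under load
(D) failing alternator — vibration at speed miss; hard starting match; knocking noise miss; check-engine light miss; stalling under load miss
(E) failing water pump — vibration at speed match; hard starting match (via visible smoke → stalling under load → hard starting); knocking noise match; check-engine light match; stalling under load match (via visible smoke → stalling under load)
(E) alone accounts for all the evidence.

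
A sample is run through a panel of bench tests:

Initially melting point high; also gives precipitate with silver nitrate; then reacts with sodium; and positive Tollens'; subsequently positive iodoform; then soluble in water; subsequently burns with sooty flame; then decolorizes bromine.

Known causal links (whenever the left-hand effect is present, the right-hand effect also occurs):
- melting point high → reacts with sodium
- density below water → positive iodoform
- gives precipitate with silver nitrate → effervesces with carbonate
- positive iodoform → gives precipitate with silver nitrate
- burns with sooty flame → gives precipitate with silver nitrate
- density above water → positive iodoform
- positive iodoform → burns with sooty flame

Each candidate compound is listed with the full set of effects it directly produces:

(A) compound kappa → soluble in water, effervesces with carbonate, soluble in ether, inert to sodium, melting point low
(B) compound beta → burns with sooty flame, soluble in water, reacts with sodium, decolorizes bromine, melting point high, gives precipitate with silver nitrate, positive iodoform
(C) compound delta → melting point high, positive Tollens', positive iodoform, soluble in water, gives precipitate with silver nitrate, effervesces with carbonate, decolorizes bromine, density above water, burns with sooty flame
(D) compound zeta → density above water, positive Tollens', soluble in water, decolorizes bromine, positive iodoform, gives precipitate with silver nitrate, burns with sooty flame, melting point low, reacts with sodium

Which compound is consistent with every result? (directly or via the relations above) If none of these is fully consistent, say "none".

C

For each candidate, compare predicted effects to what was observed:
(A) compound kappa — melting point high NO; gives precipitate with silver nitrate NO; reacts with sodium NO; positive Tollens' NO; positive iodoform NO; soluble in water yes; burns with sooty flame NO; decolorizes bromine NO
(B) compound beta — melting point high yes; gives precipitate with silver nitrate yes; reacts with sodium yes; positive Tollens' NO; positive iodoform yes; soluble in water yes; burns with sooty flame yes; decolorizes bromine yes
(C) compound delta — accounts for every observation (reacts with sodium by melting point high → reacts with sodium)
(D) compound zeta — melting point high NO; gives precipitate with silver nitrate yes; reacts with sodium yes; positive Tollens' yes; positive iodoform yes; soluble in water yes; burns with sooty flame yes; decolorizes bromine yes
Only (C) is consistent with every observation.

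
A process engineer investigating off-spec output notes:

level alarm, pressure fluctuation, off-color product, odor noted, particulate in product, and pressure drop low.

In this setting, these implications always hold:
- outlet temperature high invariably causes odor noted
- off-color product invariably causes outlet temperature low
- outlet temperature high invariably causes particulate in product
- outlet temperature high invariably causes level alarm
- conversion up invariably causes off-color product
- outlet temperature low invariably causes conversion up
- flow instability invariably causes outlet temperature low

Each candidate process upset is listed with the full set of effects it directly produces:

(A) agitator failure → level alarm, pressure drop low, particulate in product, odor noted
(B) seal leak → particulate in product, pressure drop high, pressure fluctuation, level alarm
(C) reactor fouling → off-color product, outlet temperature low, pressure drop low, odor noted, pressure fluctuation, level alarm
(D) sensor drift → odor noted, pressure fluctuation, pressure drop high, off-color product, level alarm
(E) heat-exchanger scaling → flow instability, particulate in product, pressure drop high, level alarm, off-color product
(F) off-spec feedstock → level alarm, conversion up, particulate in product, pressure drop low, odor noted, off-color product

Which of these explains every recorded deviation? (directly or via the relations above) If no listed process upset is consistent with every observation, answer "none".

For each candidate, compare predicted effects to what was observed:
(A) agitator failure — level alarm match; pressure fluctuation miss; off-color product miss; odor noted match; particulate in product match; pressure drop low match
(B) seal leak — level alarm match; pressure fluctuation match; off-color product miss; odor noted miss; particulate in product match; pressure drop low miss
(C) reactor fouling — level alarm match; pressure fluctuation match; off-color product match; odor noted match; particulate in product miss; pressure drop low match
(D) sensor drift — level alarm match; pressure fluctuation match; off-color product match; odor noted match; particulate in product miss; pressure drop low miss
(E) heat-exchanger scaling — fails on pressure fluctuation, odor noted, pressure drop low (predicts pressure drop high, not pressure drop low)
(F) off-spec feedstock — does not account for pressure fluctuation
None of the listed candidates fits everything.

none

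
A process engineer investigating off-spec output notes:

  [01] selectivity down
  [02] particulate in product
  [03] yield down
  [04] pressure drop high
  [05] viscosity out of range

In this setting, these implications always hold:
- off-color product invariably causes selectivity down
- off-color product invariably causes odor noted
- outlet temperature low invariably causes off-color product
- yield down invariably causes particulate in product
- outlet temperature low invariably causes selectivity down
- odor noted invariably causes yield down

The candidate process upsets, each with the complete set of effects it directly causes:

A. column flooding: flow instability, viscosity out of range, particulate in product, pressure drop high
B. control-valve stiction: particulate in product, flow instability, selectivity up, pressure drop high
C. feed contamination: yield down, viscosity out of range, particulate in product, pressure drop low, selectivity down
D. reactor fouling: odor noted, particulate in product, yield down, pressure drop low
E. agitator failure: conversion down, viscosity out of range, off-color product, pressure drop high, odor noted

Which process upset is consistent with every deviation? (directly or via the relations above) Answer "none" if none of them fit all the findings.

E

Per-candidate check:
(A) column flooding — does not account for selectivity down, yield down
(B) control-valve stiction — fails on selectivity down, yield down, viscosity out of range (predicts selectivity up, not selectivity down)
(C) feed contamination — fails on pressure drop high (predicts pressure drop low, not pressure drop high)
(D) reactor fouling — selectivity down NO; particulate in product yes; yield down yes; pressure drop high NO; viscosity out of range NO
(E) agitator failure — selectivity down yes (via off-color product → selectivity down); particulate in product yes (via odor noted → yield down → particulate in product); yield down yes (via odor noted → yield down); pressure drop high yes; viscosity out of range yes
Only (E) is consistent with every observation.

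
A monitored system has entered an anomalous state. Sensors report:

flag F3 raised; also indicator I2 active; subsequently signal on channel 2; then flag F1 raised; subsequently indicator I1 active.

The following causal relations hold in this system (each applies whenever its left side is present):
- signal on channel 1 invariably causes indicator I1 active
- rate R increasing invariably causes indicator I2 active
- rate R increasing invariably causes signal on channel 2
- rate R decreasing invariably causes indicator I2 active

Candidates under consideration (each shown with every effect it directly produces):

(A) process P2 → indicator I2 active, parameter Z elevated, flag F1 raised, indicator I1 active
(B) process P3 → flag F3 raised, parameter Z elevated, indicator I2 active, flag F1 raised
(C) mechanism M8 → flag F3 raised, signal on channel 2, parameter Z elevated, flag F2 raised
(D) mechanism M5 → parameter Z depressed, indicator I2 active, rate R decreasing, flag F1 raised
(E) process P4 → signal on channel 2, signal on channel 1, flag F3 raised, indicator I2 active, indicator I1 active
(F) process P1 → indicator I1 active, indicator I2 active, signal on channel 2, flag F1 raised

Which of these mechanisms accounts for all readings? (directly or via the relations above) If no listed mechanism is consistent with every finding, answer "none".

For each candidate, compare predicted effects to what was observed:
(A) process P2 — flag F3 raised NO; indicator I2 active yes; signal on channel 2 NO; flag F1 raised yes; indicator I1 active yes
(B) process P3 — flag F3 raised yes; indicator I2 active yes; signal on channel 2 NO; flag F1 raised yes; indicator I1 active NO
(C) mechanism M8 — does not account for indicator I2 active, flag F1 raised, indicator I1 active
(D) mechanism M5 — flag F3 raised NO; indicator I2 active yes; signal on channel 2 NO; flag F1 raised yes; indicator I1 active NO
(E) process P4 — does not account for flag F1 raised
(F) process P1 — flag F3 raised NO; indicator I2 active yes; signal on channel 2 yes; flag F1 raised yes; indicator I1 active yes
Every candidate fails on at least one observation.

none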